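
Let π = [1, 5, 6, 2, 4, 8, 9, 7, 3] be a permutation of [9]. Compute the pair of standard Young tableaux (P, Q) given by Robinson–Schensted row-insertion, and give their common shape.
P = [1, 2, 3, 7, 9] / [4, 6, 8] / [5];  Q = [1, 2, 3, 6, 7] / [4, 5, 8] / [9];  common shape = (5, 3, 1)

Row-insert the values π_1, π_2, … into P one at a time, bumping the leftmost entry strictly greater than the inserted value down to the next row. The recording tableau Q records, in position (i, j), the step at which that cell was added to P.
  Insert 1 (step 1): P = [1];  Q = [1]
  Insert 5 (step 2): P = [1, 5];  Q = [1, 2]
  Insert 6 (step 3): P = [1, 5, 6];  Q = [1, 2, 3]
  Insert 2 (step 4): P = [1, 2, 6] / [5];  Q = [1, 2, 3] / [4]
  Insert 4 (step 5): P = [1, 2, 4] / [5, 6];  Q = [1, 2, 3] / [4, 5]
  Insert 8 (step 6): P = [1, 2, 4, 8] / [5, 6];  Q = [1, 2, 3, 6] / [4, 5]
  Insert 9 (step 7): P = [1, 2, 4, 8, 9] / [5, 6];  Q = [1, 2, 3, 6, 7] / [4, 5]
  Insert 7 (step 8): P = [1, 2, 4, 7, 9] / [5, 6, 8];  Q = [1, 2, 3, 6, 7] / [4, 5, 8]
  Insert 3 (step 9): P = [1, 2, 3, 7, 9] / [4, 6, 8] / [5];  Q = [1, 2, 3, 6, 7] / [4, 5, 8] / [9]
Final shape: (5, 3, 1).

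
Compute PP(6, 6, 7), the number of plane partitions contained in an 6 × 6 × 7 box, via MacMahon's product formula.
PP(6, 6, 7) = 29706808370096

Evaluate the triple product over i = 1..6, j = 1..6, k = 1..7. The factors are (2/1) · (3/2) · (4/3) · (5/4) · (6/5) · (7/6) · (8/7) · (3/2) · … (252 factors total). The numerators and denominators telescope so the product is an integer; carrying out the multiplication exactly gives PP(6, 6, 7) = 29706808370096.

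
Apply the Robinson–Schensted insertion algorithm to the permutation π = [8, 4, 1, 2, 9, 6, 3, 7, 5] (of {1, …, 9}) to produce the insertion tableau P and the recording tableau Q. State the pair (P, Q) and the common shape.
P = [1, 2, 3, 5] / [4, 6, 7] / [8, 9];  Q = [1, 4, 5, 8] / [2, 6, 9] / [3, 7];  common shape = (4, 3, 2)

Row-insert the values π_1, π_2, … into P one at a time, bumping the leftmost entry strictly greater than the inserted value down to the next row. The recording tableau Q records, in position (i, j), the step at which that cell was added to P.
  Insert 8 (step 1): P = [8];  Q = [1]
  Insert 4 (step 2): P = [4] / [8];  Q = [1] / [2]
  Insert 1 (step 3): P = [1] / [4] / [8];  Q = [1] / [2] / [3]
  Insert 2 (step 4): P = [1, 2] / [4] / [8];  Q = [1, 4] / [2] / [3]
  Insert 9 (step 5): P = [1, 2, 9] / [4] / [8];  Q = [1, 4, 5] / [2] / [3]
  Insert 6 (step 6): P = [1, 2, 6] / [4, 9] / [8];  Q = [1, 4, 5] / [2, 6] / [3]
  Insert 3 (step 7): P = [1, 2, 3] / [4, 6] / [8, 9];  Q = [1, 4, 5] / [2, 6] / [3, 7]
  Insert 7 (step 8): P = [1, 2, 3, 7] / [4, 6] / [8, 9];  Q = [1, 4, 5, 8] / [2, 6] / [3, 7]
  Insert 5 (step 9): P = [1, 2, 3, 5] / [4, 6, 7] / [8, 9];  Q = [1, 4, 5, 8] / [2, 6, 9] / [3, 7]
Final shape: (4, 3, 2).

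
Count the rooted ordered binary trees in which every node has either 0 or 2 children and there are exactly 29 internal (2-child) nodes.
C_29 = 1002242216651368

These full binary trees are counted by the Catalan number C_n = (1/(n + 1)) · C(2n, n). For n = 29: C_29 = (1/30) · C(58, 29) = 30067266499541040/30 = 1002242216651368.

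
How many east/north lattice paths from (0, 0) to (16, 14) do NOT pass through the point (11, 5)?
Number of paths = 136677939

Total paths from (0, 0) to (16, 14): C(30, 16) = 145422675. Paths through (11, 5): (paths (0, 0) → (11, 5)) × (paths (11, 5) → (16, 14)) = C(16, 11) · C(14, 5) = 4368 · 2002 = 8744736. Avoidance count = 145422675 − 8744736 = 136677939.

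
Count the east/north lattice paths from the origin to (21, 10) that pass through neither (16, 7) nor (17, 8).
Number of paths = 21754458

Inclusion–exclusion. Total paths: C(31, 21) = 44352165. Through P₁: C(23, 16)·C(8, 5) = 13728792. Through P₂: C(25, 17)·C(6, 4) = 16223625. Since P₁ is strictly southwest of P₂, a monotone path through both must visit P₁ then P₂; paths through both = C(23, 16)·C(2, 1)·C(6, 4) = 7354710. Avoid both = 44352165 − 13728792 − 16223625 + 7354710 = 21754458.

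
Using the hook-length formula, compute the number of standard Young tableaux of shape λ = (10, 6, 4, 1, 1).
# SYT of shape (10, 6, 4, 1, 1) = 517316800

Hook-length formula: f^λ = n! / Π hook(c), product over all cells c of the Young diagram. For λ = (10, 6, 4, 1, 1), n = 22 boxes. Hook lengths by row (left-to-right, top-to-bottom): [14, 11, 10, 9, 7, 6, 4, 3, 2, 1]; [9, 6, 5, 4, 2, 1]; [6, 3, 2, 1]; [2]; [1]. Product of hooks = 2172751257600. So f^λ = 22! / 2172751257600 = 1124000727777607680000 / 2172751257600 = 517316800.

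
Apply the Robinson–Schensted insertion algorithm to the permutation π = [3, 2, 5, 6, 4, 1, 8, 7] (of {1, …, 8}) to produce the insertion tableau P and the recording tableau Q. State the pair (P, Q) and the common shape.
P = [1, 4, 6, 7] / [2, 5, 8] / [3];  Q = [1, 3, 4, 7] / [2, 5, 8] / [6];  common shape = (4, 3, 1)

Row-insert the values π_1, π_2, … into P one at a time, bumping the leftmost entry strictly greater than the inserted value down to the next row. The recording tableau Q records, in position (i, j), the step at which that cell was added to P.
  Insert 3 (step 1): P = [3];  Q = [1]
  Insert 2 (step 2): P = [2] / [3];  Q = [1] / [2]
  Insert 5 (step 3): P = [2, 5] / [3];  Q = [1, 3] / [2]
  Insert 6 (step 4): P = [2, 5, 6] / [3];  Q = [1, 3, 4] / [2]
  Insert 4 (step 5): P = [2, 4, 6] / [3, 5];  Q = [1, 3, 4] / [2, 5]
  Insert 1 (step 6): P = [1, 4, 6] / [2, 5] / [3];  Q = [1, 3, 4] / [2, 5] / [6]
  Insert 8 (step 7): P = [1, 4, 6, 8] / [2, 5] / [3];  Q = [1, 3, 4, 7] / [2, 5] / [6]
  Insert 7 (step 8): P = [1, 4, 6, 7] / [2, 5, 8] / [3];  Q = [1, 3, 4, 7] / [2, 5, 8] / [6]
Final shape: (4, 3, 1).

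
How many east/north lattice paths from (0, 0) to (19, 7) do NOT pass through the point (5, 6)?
Number of paths = 650870

Total paths from (0, 0) to (19, 7): C(26, 19) = 657800. Paths through (5, 6): (paths (0, 0) → (5, 6)) × (paths (5, 6) → (19, 7)) = C(11, 5) · C(15, 14) = 462 · 15 = 6930. Avoidance count = 657800 − 6930 = 650870.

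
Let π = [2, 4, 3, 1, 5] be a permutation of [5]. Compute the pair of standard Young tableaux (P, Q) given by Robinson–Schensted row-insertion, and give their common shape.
P = [1, 3, 5] / [2] / [4];  Q = [1, 2, 5] / [3] / [4];  common shape = (3, 1, 1)

Row-insert the values π_1, π_2, … into P one at a time, bumping the leftmost entry strictly greater than the inserted value down to the next row. The recording tableau Q records, in position (i, j), the step at which that cell was added to P.
  Insert 2 (step 1): P = [2];  Q = [1]
  Insert 4 (step 2): P = [2, 4];  Q = [1, 2]
  Insert 3 (step 3): P = [2, 3] / [4];  Q = [1, 2] / [3]
  Insert 1 (step 4): P = [1, 3] / [2] / [4];  Q = [1, 2] / [3] / [4]
  Insert 5 (step 5): P = [1, 3, 5] / [2] / [4];  Q = [1, 2, 5] / [3] / [4]
Final shape: (3, 1, 1).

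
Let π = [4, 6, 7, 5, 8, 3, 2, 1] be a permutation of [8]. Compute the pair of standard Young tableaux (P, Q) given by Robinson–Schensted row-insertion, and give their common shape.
P = [1, 5, 7, 8] / [2] / [3] / [4] / [6];  Q = [1, 2, 3, 5] / [4] / [6] / [7] / [8];  common shape = (4, 1, 1, 1, 1)

Row-insert the values π_1, π_2, … into P one at a time, bumping the leftmost entry strictly greater than the inserted value down to the next row. The recording tableau Q records, in position (i, j), the step at which that cell was added to P.
  Insert 4 (step 1): P = [4];  Q = [1]
  Insert 6 (step 2): P = [4, 6];  Q = [1, 2]
  Insert 7 (step 3): P = [4, 6, 7];  Q = [1, 2, 3]
  Insert 5 (step 4): P = [4, 5, 7] / [6];  Q = [1, 2, 3] / [4]
  Insert 8 (step 5): P = [4, 5, 7, 8] / [6];  Q = [1, 2, 3, 5] / [4]
  Insert 3 (step 6): P = [3, 5, 7, 8] / [4] / [6];  Q = [1, 2, 3, 5] / [4] / [6]
  Insert 2 (step 7): P = [2, 5, 7, 8] / [3] / [4] / [6];  Q = [1, 2, 3, 5] / [4] / [6] / [7]
  Insert 1 (step 8): P = [1, 5, 7, 8] / [2] / [3] / [4] / [6];  Q = [1, 2, 3, 5] / [4] / [6] / [7] / [8]
Final shape: (4, 1, 1, 1, 1).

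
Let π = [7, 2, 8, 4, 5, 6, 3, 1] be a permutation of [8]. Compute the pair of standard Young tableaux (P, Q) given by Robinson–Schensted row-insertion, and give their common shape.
P = [1, 3, 5, 6] / [2, 8] / [4] / [7];  Q = [1, 3, 5, 6] / [2, 4] / [7] / [8];  common shape = (4, 2, 1, 1)

Row-insert the values π_1, π_2, … into P one at a time, bumping the leftmost entry strictly greater than the inserted value down to the next row. The recording tableau Q records, in position (i, j), the step at which that cell was added to P.
  Insert 7 (step 1): P = [7];  Q = [1]
  Insert 2 (step 2): P = [2] / [7];  Q = [1] / [2]
  Insert 8 (step 3): P = [2, 8] / [7];  Q = [1, 3] / [2]
  Insert 4 (step 4): P = [2, 4] / [7, 8];  Q = [1, 3] / [2, 4]
  Insert 5 (step 5): P = [2, 4, 5] / [7, 8];  Q = [1, 3, 5] / [2, 4]
  Insert 6 (step 6): P = [2, 4, 5, 6] / [7, 8];  Q = [1, 3, 5, 6] / [2, 4]
  Insert 3 (step 7): P = [2, 3, 5, 6] / [4, 8] / [7];  Q = [1, 3, 5, 6] / [2, 4] / [7]
  Insert 1 (step 8): P = [1, 3, 5, 6] / [2, 8] / [4] / [7];  Q = [1, 3, 5, 6] / [2, 4] / [7] / [8]
Final shape: (4, 2, 1, 1).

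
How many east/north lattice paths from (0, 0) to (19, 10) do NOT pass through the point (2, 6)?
Number of paths = 19862430

Total paths from (0, 0) to (19, 10): C(29, 19) = 20030010. Paths through (2, 6): (paths (0, 0) → (2, 6)) × (paths (2, 6) → (19, 10)) = C(8, 2) · C(21, 17) = 28 · 5985 = 167580. Avoidance count = 20030010 − 167580 = 19862430.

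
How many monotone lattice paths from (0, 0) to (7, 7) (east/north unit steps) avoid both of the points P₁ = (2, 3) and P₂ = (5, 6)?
Number of paths = 1386

Inclusion–exclusion. Total paths: C(14, 7) = 3432. Through P₁: C(5, 2)·C(9, 5) = 1260. Through P₂: C(11, 5)·C(3, 2) = 1386. Since P₁ is strictly southwest of P₂, a monotone path through both must visit P₁ then P₂; paths through both = C(5, 2)·C(6, 3)·C(3, 2) = 600. Avoid both = 3432 − 1260 − 1386 + 600 = 1386.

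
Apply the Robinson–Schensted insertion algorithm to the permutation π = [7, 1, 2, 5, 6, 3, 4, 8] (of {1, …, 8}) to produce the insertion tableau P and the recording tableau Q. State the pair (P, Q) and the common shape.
P = [1, 2, 3, 4, 8] / [5, 6] / [7];  Q = [1, 3, 4, 5, 8] / [2, 7] / [6];  common shape = (5, 2, 1)

Row-insert the values π_1, π_2, … into P one at a time, bumping the leftmost entry strictly greater than the inserted value down to the next row. The recording tableau Q records, in position (i, j), the step at which that cell was added to P.
  Insert 7 (step 1): P = [7];  Q = [1]
  Insert 1 (step 2): P = [1] / [7];  Q = [1] / [2]
  Insert 2 (step 3): P = [1, 2] / [7];  Q = [1, 3] / [2]
  Insert 5 (step 4): P = [1, 2, 5] / [7];  Q = [1, 3, 4] / [2]
  Insert 6 (step 5): P = [1, 2, 5, 6] / [7];  Q = [1, 3, 4, 5] / [2]
  Insert 3 (step 6): P = [1, 2, 3, 6] / [5] / [7];  Q = [1, 3, 4, 5] / [2] / [6]
  Insert 4 (step 7): P = [1, 2, 3, 4] / [5, 6] / [7];  Q = [1, 3, 4, 5] / [2, 7] / [6]
  Insert 8 (step 8): P = [1, 2, 3, 4, 8] / [5, 6] / [7];  Q = [1, 3, 4, 5, 8] / [2, 7] / [6]
Final shape: (5, 2, 1).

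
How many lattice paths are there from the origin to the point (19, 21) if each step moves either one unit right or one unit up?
Number of paths = 131282408400

A monotone lattice path from (0, 0) to (19, 21) consists of 19 east steps and 21 north steps in some order, so it is determined by which 19 of the 40 steps are east. The count is C(40, 19) = 131282408400.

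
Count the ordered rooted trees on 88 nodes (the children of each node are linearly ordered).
C_87 = 16435314834665426797069144960762886143367590394940

These ordered rooted trees are counted by the Catalan number C_n = (1/(n + 1)) · C(2n, n). For n = 87: C_87 = (1/88) · C(174, 87) = 1446307705450557558142084756547133980616347954754720/88 = 16435314834665426797069144960762886143367590394940.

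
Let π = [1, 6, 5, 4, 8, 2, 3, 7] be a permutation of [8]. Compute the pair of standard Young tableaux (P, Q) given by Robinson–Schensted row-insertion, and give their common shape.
P = [1, 2, 3, 7] / [4, 8] / [5] / [6];  Q = [1, 2, 5, 8] / [3, 7] / [4] / [6];  common shape = (4, 2, 1, 1)

Row-insert the values π_1, π_2, … into P one at a time, bumping the leftmost entry strictly greater than the inserted value down to the next row. The recording tableau Q records, in position (i, j), the step at which that cell was added to P.
  Insert 1 (step 1): P = [1];  Q = [1]
  Insert 6 (step 2): P = [1, 6];  Q = [1, 2]
  Insert 5 (step 3): P = [1, 5] / [6];  Q = [1, 2] / [3]
  Insert 4 (step 4): P = [1, 4] / [5] / [6];  Q = [1, 2] / [3] / [4]
  Insert 8 (step 5): P = [1, 4, 8] / [5] / [6];  Q = [1, 2, 5] / [3] / [4]
  Insert 2 (step 6): P = [1, 2, 8] / [4] / [5] / [6];  Q = [1, 2, 5] / [3] / [4] / [6]
  Insert 3 (step 7): P = [1, 2, 3] / [4, 8] / [5] / [6];  Q = [1, 2, 5] / [3, 7] / [4] / [6]
  Insert 7 (step 8): P = [1, 2, 3, 7] / [4, 8] / [5] / [6];  Q = [1, 2, 5, 8] / [3, 7] / [4] / [6]
Final shape: (4, 2, 1, 1).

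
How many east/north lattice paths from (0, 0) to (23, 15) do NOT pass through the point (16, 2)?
Number of paths = 15459426000

Total paths from (0, 0) to (23, 15): C(38, 23) = 15471286560. Paths through (16, 2): (paths (0, 0) → (16, 2)) × (paths (16, 2) → (23, 15)) = C(18, 16) · C(20, 7) = 153 · 77520 = 11860560. Avoidance count = 15471286560 − 11860560 = 15459426000.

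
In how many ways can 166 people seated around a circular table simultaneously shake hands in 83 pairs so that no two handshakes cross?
C_83 = 68854441132780194707888052034668647142985206100

These noncrossing handshakes are counted by the Catalan number C_n = (1/(n + 1)) · C(2n, n). For n = 83: C_83 = (1/84) · C(166, 83) = 5783773055153536355462596370912166360010757312400/84 = 68854441132780194707888052034668647142985206100.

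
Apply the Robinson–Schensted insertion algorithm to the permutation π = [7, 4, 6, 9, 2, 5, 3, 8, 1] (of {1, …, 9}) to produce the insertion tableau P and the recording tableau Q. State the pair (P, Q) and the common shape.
P = [1, 3, 8] / [2, 5, 9] / [4] / [6] / [7];  Q = [1, 3, 4] / [2, 6, 8] / [5] / [7] / [9];  common shape = (3, 3, 1, 1, 1)

Row-insert the values π_1, π_2, … into P one at a time, bumping the leftmost entry strictly greater than the inserted value down to the next row. The recording tableau Q records, in position (i, j), the step at which that cell was added to P.
  Insert 7 (step 1): P = [7];  Q = [1]
  Insert 4 (step 2): P = [4] / [7];  Q = [1] / [2]
  Insert 6 (step 3): P = [4, 6] / [7];  Q = [1, 3] / [2]
  Insert 9 (step 4): P = [4, 6, 9] / [7];  Q = [1, 3, 4] / [2]
  Insert 2 (step 5): P = [2, 6, 9] / [4] / [7];  Q = [1, 3, 4] / [2] / [5]
  Insert 5 (step 6): P = [2, 5, 9] / [4, 6] / [7];  Q = [1, 3, 4] / [2, 6] / [5]
  Insert 3 (step 7): P = [2, 3, 9] / [4, 5] / [6] / [7];  Q = [1, 3, 4] / [2, 6] / [5] / [7]
  Insert 8 (step 8): P = [2, 3, 8] / [4, 5, 9] / [6] / [7];  Q = [1, 3, 4] / [2, 6, 8] / [5] / [7]
  Insert 1 (step 9): P = [1, 3, 8] / [2, 5, 9] / [4] / [6] / [7];  Q = [1, 3, 4] / [2, 6, 8] / [5] / [7] / [9]
Final shape: (3, 3, 1, 1, 1).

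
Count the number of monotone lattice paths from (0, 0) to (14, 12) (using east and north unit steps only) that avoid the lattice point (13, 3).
Number of paths = 9652100

Total paths from (0, 0) to (14, 12): C(26, 14) = 9657700. Paths through (13, 3): (paths (0, 0) → (13, 3)) × (paths (13, 3) → (14, 12)) = C(16, 13) · C(10, 1) = 560 · 10 = 5600. Avoidance count = 9657700 − 5600 = 9652100.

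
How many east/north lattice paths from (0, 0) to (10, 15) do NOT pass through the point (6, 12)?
Number of paths = 2619020

Total paths from (0, 0) to (10, 15): C(25, 10) = 3268760. Paths through (6, 12): (paths (0, 0) → (6, 12)) × (paths (6, 12) → (10, 15)) = C(18, 6) · C(7, 4) = 18564 · 35 = 649740. Avoidance count = 3268760 − 649740 = 2619020.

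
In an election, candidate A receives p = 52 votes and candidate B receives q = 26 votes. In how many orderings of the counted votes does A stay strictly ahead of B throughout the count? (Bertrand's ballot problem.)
Strict-lead orderings = 116043807643289338428

Total orderings of the 78 votes with 52 for A: C(78, 52) = 348131422929868015284. By the Bertrand ballot formula (Cycle Lemma / reflection principle), the number of orderings in which A is strictly ahead of B throughout is (p − q)/(p + q) · C(p + q, p) = (52 − 26)/(52 + 26) · 348131422929868015284 = 116043807643289338428.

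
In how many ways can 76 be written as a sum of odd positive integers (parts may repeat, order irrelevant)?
p_odd(76) = 53250

Enumerate partitions using only odd parts via the recurrence o(n, m) = o(n, m−2) + o(n−m, m) over odd m, starting from the largest odd part ≤ n. This gives p_odd(76) = 53250. (Euler's theorem: equals the count of distinct-part partitions.)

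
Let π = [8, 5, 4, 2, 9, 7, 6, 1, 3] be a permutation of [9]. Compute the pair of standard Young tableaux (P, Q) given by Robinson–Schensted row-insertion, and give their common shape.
P = [1, 3] / [2, 6] / [4, 7] / [5, 9] / [8];  Q = [1, 5] / [2, 6] / [3, 7] / [4, 9] / [8];  common shape = (2, 2, 2, 2, 1)

Row-insert the values π_1, π_2, … into P one at a time, bumping the leftmost entry strictly greater than the inserted value down to the next row. The recording tableau Q records, in position (i, j), the step at which that cell was added to P.
  Insert 8 (step 1): P = [8];  Q = [1]
  Insert 5 (step 2): P = [5] / [8];  Q = [1] / [2]
  Insert 4 (step 3): P = [4] / [5] / [8];  Q = [1] / [2] / [3]
  Insert 2 (step 4): P = [2] / [4] / [5] / [8];  Q = [1] / [2] / [3] / [4]
  Insert 9 (step 5): P = [2, 9] / [4] / [5] / [8];  Q = [1, 5] / [2] / [3] / [4]
  Insert 7 (step 6): P = [2, 7] / [4, 9] / [5] / [8];  Q = [1, 5] / [2, 6] / [3] / [4]
  Insert 6 (step 7): P = [2, 6] / [4, 7] / [5, 9] / [8];  Q = [1, 5] / [2, 6] / [3, 7] / [4]
  Insert 1 (step 8): P = [1, 6] / [2, 7] / [4, 9] / [5] / [8];  Q = [1, 5] / [2, 6] / [3, 7] / [4] / [8]
  Insert 3 (step 9): P = [1, 3] / [2, 6] / [4, 7] / [5, 9] / [8];  Q = [1, 5] / [2, 6] / [3, 7] / [4, 9] / [8]
Final shape: (2, 2, 2, 2, 1).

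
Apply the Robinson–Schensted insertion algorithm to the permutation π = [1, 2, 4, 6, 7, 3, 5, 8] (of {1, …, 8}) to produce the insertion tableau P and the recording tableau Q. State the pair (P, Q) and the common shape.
P = [1, 2, 3, 5, 7, 8] / [4, 6];  Q = [1, 2, 3, 4, 5, 8] / [6, 7];  common shape = (6, 2)

Row-insert the values π_1, π_2, … into P one at a time, bumping the leftmost entry strictly greater than the inserted value down to the next row. The recording tableau Q records, in position (i, j), the step at which that cell was added to P.
  Insert 1 (step 1): P = [1];  Q = [1]
  Insert 2 (step 2): P = [1, 2];  Q = [1, 2]
  Insert 4 (step 3): P = [1, 2, 4];  Q = [1, 2, 3]
  Insert 6 (step 4): P = [1, 2, 4, 6];  Q = [1, 2, 3, 4]
  Insert 7 (step 5): P = [1, 2, 4, 6, 7];  Q = [1, 2, 3, 4, 5]
  Insert 3 (step 6): P = [1, 2, 3, 6, 7] / [4];  Q = [1, 2, 3, 4, 5] / [6]
  Insert 5 (step 7): P = [1, 2, 3, 5, 7] / [4, 6];  Q = [1, 2, 3, 4, 5] / [6, 7]
  Insert 8 (step 8): P = [1, 2, 3, 5, 7, 8] / [4, 6];  Q = [1, 2, 3, 4, 5, 8] / [6, 7]
Final shape: (6, 2).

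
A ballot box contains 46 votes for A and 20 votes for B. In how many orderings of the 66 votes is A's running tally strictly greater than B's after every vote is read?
Strict-lead orderings = 16018036991633040

Total orderings of the 66 votes with 46 for A: C(66, 46) = 40661170824914640. By the Bertrand ballot formula (Cycle Lemma / reflection principle), the number of orderings in which A is strictly ahead of B throughout is (p − q)/(p + q) · C(p + q, p) = (46 − 20)/(46 + 20) · 40661170824914640 = 16018036991633040.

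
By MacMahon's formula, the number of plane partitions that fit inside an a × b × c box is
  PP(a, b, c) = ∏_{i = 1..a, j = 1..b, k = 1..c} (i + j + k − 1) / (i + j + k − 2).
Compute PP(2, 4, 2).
PP(2, 4, 2) = 105

Evaluate the triple product over i = 1..2, j = 1..4, k = 1..2. The factors are (2/1) · (3/2) · (3/2) · (4/3) · (4/3) · (5/4) · (5/4) · (6/5) · … (16 factors total). The numerators and denominators telescope so the product is an integer; carrying out the multiplication exactly gives PP(2, 4, 2) = 105.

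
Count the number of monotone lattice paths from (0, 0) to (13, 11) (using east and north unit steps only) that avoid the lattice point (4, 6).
Number of paths = 2075724

Total paths from (0, 0) to (13, 11): C(24, 13) = 2496144. Paths through (4, 6): (paths (0, 0) → (4, 6)) × (paths (4, 6) → (13, 11)) = C(10, 4) · C(14, 9) = 210 · 2002 = 420420. Avoidance count = 2496144 − 420420 = 2075724.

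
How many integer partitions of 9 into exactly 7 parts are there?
p(9, 7 parts) = 2

Partitions of n into exactly k parts ↔ partitions of n − k into at most k parts (subtract 1 from each part). For n = 9, k = 7, the partitions are: 3+1+1+1+1+1+1, 2+2+1+1+1+1+1. Count = 2.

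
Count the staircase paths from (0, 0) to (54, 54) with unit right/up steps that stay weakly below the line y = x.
C_54 = 451959718027953471447609509424

These NE paths below the diagonal are counted by the Catalan number C_n = (1/(n + 1)) · C(2n, n). For n = 54: C_54 = (1/55) · C(108, 54) = 24857784491537440929618523018320/55 = 451959718027953471447609509424.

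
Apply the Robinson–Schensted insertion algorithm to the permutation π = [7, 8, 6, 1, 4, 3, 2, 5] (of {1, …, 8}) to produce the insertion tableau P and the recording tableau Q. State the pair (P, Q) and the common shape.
P = [1, 2, 5] / [3, 8] / [4] / [6] / [7];  Q = [1, 2, 8] / [3, 5] / [4] / [6] / [7];  common shape = (3, 2, 1, 1, 1)

Row-insert the values π_1, π_2, … into P one at a time, bumping the leftmost entry strictly greater than the inserted value down to the next row. The recording tableau Q records, in position (i, j), the step at which that cell was added to P.
  Insert 7 (step 1): P = [7];  Q = [1]
  Insert 8 (step 2): P = [7, 8];  Q = [1, 2]
  Insert 6 (step 3): P = [6, 8] / [7];  Q = [1, 2] / [3]
  Insert 1 (step 4): P = [1, 8] / [6] / [7];  Q = [1, 2] / [3] / [4]
  Insert 4 (step 5): P = [1, 4] / [6, 8] / [7];  Q = [1, 2] / [3, 5] / [4]
  Insert 3 (step 6): P = [1, 3] / [4, 8] / [6] / [7];  Q = [1, 2] / [3, 5] / [4] / [6]
  Insert 2 (step 7): P = [1, 2] / [3, 8] / [4] / [6] / [7];  Q = [1, 2] / [3, 5] / [4] / [6] / [7]
  Insert 5 (step 8): P = [1, 2, 5] / [3, 8] / [4] / [6] / [7];  Q = [1, 2, 8] / [3, 5] / [4] / [6] / [7]
Final shape: (3, 2, 1, 1, 1).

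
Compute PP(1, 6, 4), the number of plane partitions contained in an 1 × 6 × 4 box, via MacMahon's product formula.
PP(1, 6, 4) = 210

Evaluate the triple product over i = 1..1, j = 1..6, k = 1..4. The factors are (2/1) · (3/2) · (4/3) · (5/4) · (3/2) · (4/3) · (5/4) · (6/5) · … (24 factors total). The numerators and denominators telescope so the product is an integer; carrying out the multiplication exactly gives PP(1, 6, 4) = 210.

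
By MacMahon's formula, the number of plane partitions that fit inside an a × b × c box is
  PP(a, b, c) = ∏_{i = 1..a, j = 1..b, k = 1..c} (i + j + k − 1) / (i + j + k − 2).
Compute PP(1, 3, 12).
PP(1, 3, 12) = 455

Evaluate the triple product over i = 1..1, j = 1..3, k = 1..12. The factors are (2/1) · (3/2) · (4/3) · (5/4) · (6/5) · (7/6) · (8/7) · (9/8) · … (36 factors total). The numerators and denominators telescope so the product is an integer; carrying out the multiplication exactly gives PP(1, 3, 12) = 455.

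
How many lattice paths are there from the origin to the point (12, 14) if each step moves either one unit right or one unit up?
Number of paths = 9657700

A monotone lattice path from (0, 0) to (12, 14) consists of 12 east steps and 14 north steps in some order, so it is determined by which 12 of the 26 steps are east. The count is C(26, 12) = 9657700.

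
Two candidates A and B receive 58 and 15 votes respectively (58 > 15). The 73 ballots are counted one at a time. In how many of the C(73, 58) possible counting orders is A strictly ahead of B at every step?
Strict-lead orderings = 856629720281184

Total orderings of the 73 votes with 58 for A: C(73, 58) = 1454278362337824. By the Bertrand ballot formula (Cycle Lemma / reflection principle), the number of orderings in which A is strictly ahead of B throughout is (p − q)/(p + q) · C(p + q, p) = (58 − 15)/(58 + 15) · 1454278362337824 = 856629720281184.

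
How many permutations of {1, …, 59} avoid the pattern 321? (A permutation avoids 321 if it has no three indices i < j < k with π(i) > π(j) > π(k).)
C_59 = 405944995127576985730643443367112

These 321-avoiding permutations are counted by the Catalan number C_n = (1/(n + 1)) · C(2n, n). For n = 59: C_59 = (1/60) · C(118, 59) = 24356699707654619143838606602026720/60 = 405944995127576985730643443367112.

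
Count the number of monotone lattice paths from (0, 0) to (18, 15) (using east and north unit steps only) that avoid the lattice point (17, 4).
Number of paths = 1037086500

Total paths from (0, 0) to (18, 15): C(33, 18) = 1037158320. Paths through (17, 4): (paths (0, 0) → (17, 4)) × (paths (17, 4) → (18, 15)) = C(21, 17) · C(12, 1) = 5985 · 12 = 71820. Avoidance count = 1037158320 − 71820 = 1037086500.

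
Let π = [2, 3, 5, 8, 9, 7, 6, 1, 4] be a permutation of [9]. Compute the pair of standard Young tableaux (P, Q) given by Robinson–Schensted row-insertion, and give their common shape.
P = [1, 3, 4, 6, 9] / [2, 5] / [7] / [8];  Q = [1, 2, 3, 4, 5] / [6, 9] / [7] / [8];  common shape = (5, 2, 1, 1)

Row-insert the values π_1, π_2, … into P one at a time, bumping the leftmost entry strictly greater than the inserted value down to the next row. The recording tableau Q records, in position (i, j), the step at which that cell was added to P.
  Insert 2 (step 1): P = [2];  Q = [1]
  Insert 3 (step 2): P = [2, 3];  Q = [1, 2]
  Insert 5 (step 3): P = [2, 3, 5];  Q = [1, 2, 3]
  Insert 8 (step 4): P = [2, 3, 5, 8];  Q = [1, 2, 3, 4]
  Insert 9 (step 5): P = [2, 3, 5, 8, 9];  Q = [1, 2, 3, 4, 5]
  Insert 7 (step 6): P = [2, 3, 5, 7, 9] / [8];  Q = [1, 2, 3, 4, 5] / [6]
  Insert 6 (step 7): P = [2, 3, 5, 6, 9] / [7] / [8];  Q = [1, 2, 3, 4, 5] / [6] / [7]
  Insert 1 (step 8): P = [1, 3, 5, 6, 9] / [2] / [7] / [8];  Q = [1, 2, 3, 4, 5] / [6] / [7] / [8]
  Insert 4 (step 9): P = [1, 3, 4, 6, 9] / [2, 5] / [7] / [8];  Q = [1, 2, 3, 4, 5] / [6, 9] / [7] / [8]
Final shape: (5, 2, 1, 1).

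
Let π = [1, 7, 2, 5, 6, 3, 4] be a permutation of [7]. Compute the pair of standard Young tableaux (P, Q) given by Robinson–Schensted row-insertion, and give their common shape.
P = [1, 2, 3, 4] / [5, 6] / [7];  Q = [1, 2, 4, 5] / [3, 7] / [6];  common shape = (4, 2, 1)

Row-insert the values π_1, π_2, … into P one at a time, bumping the leftmost entry strictly greater than the inserted value down to the next row. The recording tableau Q records, in position (i, j), the step at which that cell was added to P.
  Insert 1 (step 1): P = [1];  Q = [1]
  Insert 7 (step 2): P = [1, 7];  Q = [1, 2]
  Insert 2 (step 3): P = [1, 2] / [7];  Q = [1, 2] / [3]
  Insert 5 (step 4): P = [1, 2, 5] / [7];  Q = [1, 2, 4] / [3]
  Insert 6 (step 5): P = [1, 2, 5, 6] / [7];  Q = [1, 2, 4, 5] / [3]
  Insert 3 (step 6): P = [1, 2, 3, 6] / [5] / [7];  Q = [1, 2, 4, 5] / [3] / [6]
  Insert 4 (step 7): P = [1, 2, 3, 4] / [5, 6] / [7];  Q = [1, 2, 4, 5] / [3, 7] / [6]
Final shape: (4, 2, 1).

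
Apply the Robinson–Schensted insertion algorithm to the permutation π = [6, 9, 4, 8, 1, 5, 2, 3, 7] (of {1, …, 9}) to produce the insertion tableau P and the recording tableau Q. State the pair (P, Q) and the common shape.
P = [1, 2, 3, 7] / [4, 5] / [6, 8] / [9];  Q = [1, 2, 8, 9] / [3, 4] / [5, 6] / [7];  common shape = (4, 2, 2, 1)

Row-insert the values π_1, π_2, … into P one at a time, bumping the leftmost entry strictly greater than the inserted value down to the next row. The recording tableau Q records, in position (i, j), the step at which that cell was added to P.
  Insert 6 (step 1): P = [6];  Q = [1]
  Insert 9 (step 2): P = [6, 9];  Q = [1, 2]
  Insert 4 (step 3): P = [4, 9] / [6];  Q = [1, 2] / [3]
  Insert 8 (step 4): P = [4, 8] / [6, 9];  Q = [1, 2] / [3, 4]
  Insert 1 (step 5): P = [1, 8] / [4, 9] / [6];  Q = [1, 2] / [3, 4] / [5]
  Insert 5 (step 6): P = [1, 5] / [4, 8] / [6, 9];  Q = [1, 2] / [3, 4] / [5, 6]
  Insert 2 (step 7): P = [1, 2] / [4, 5] / [6, 8] / [9];  Q = [1, 2] / [3, 4] / [5, 6] / [7]
  Insert 3 (step 8): P = [1, 2, 3] / [4, 5] / [6, 8] / [9];  Q = [1, 2, 8] / [3, 4] / [5, 6] / [7]
  Insert 7 (step 9): P = [1, 2, 3, 7] / [4, 5] / [6, 8] / [9];  Q = [1, 2, 8, 9] / [3, 4] / [5, 6] / [7]
Final shape: (4, 2, 2, 1).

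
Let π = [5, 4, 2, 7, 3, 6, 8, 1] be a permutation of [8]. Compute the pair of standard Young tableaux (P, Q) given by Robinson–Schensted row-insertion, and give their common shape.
P = [1, 3, 6, 8] / [2, 7] / [4] / [5];  Q = [1, 4, 6, 7] / [2, 5] / [3] / [8];  common shape = (4, 2, 1, 1)

Row-insert the values π_1, π_2, … into P one at a time, bumping the leftmost entry strictly greater than the inserted value down to the next row. The recording tableau Q records, in position (i, j), the step at which that cell was added to P.
  Insert 5 (step 1): P = [5];  Q = [1]
  Insert 4 (step 2): P = [4] / [5];  Q = [1] / [2]
  Insert 2 (step 3): P = [2] / [4] / [5];  Q = [1] / [2] / [3]
  Insert 7 (step 4): P = [2, 7] / [4] / [5];  Q = [1, 4] / [2] / [3]
  Insert 3 (step 5): P = [2, 3] / [4, 7] / [5];  Q = [1, 4] / [2, 5] / [3]
  Insert 6 (step 6): P = [2, 3, 6] / [4, 7] / [5];  Q = [1, 4, 6] / [2, 5] / [3]
  Insert 8 (step 7): P = [2, 3, 6, 8] / [4, 7] / [5];  Q = [1, 4, 6, 7] / [2, 5] / [3]
  Insert 1 (step 8): P = [1, 3, 6, 8] / [2, 7] / [4] / [5];  Q = [1, 4, 6, 7] / [2, 5] / [3] / [8]
Final shape: (4, 2, 1, 1).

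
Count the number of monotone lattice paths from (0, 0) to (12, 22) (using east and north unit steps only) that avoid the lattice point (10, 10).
Number of paths = 531541244

Total paths from (0, 0) to (12, 22): C(34, 12) = 548354040. Paths through (10, 10): (paths (0, 0) → (10, 10)) × (paths (10, 10) → (12, 22)) = C(20, 10) · C(14, 2) = 184756 · 91 = 16812796. Avoidance count = 548354040 − 16812796 = 531541244.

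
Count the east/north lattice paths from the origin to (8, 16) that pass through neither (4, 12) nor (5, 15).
Number of paths = 575175

Inclusion–exclusion. Total paths: C(24, 8) = 735471. Through P₁: C(16, 4)·C(8, 4) = 127400. Through P₂: C(20, 5)·C(4, 3) = 62016. Since P₁ is strictly southwest of P₂, a monotone path through both must visit P₁ then P₂; paths through both = C(16, 4)·C(4, 1)·C(4, 3) = 29120. Avoid both = 735471 − 127400 − 62016 + 29120 = 575175.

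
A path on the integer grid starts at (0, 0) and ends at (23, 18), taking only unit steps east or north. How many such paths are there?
Number of paths = 202112640600

A monotone lattice path from (0, 0) to (23, 18) consists of 23 east steps and 18 north steps in some order, so it is determined by which 23 of the 41 steps are east. The count is C(41, 23) = 202112640600.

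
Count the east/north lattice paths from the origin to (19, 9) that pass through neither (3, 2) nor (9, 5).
Number of paths = 3292168

Inclusion–exclusion. Total paths: C(28, 19) = 6906900. Through P₁: C(5, 3)·C(23, 16) = 2451570. Through P₂: C(14, 9)·C(14, 10) = 2004002. Since P₁ is strictly southwest of P₂, a monotone path through both must visit P₁ then P₂; paths through both = C(5, 3)·C(9, 6)·C(14, 10) = 840840. Avoid both = 6906900 − 2451570 − 2004002 + 840840 = 3292168.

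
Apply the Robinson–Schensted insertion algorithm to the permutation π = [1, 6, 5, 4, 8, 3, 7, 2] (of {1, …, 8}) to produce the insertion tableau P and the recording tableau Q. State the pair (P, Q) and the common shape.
P = [1, 2, 7] / [3, 8] / [4] / [5] / [6];  Q = [1, 2, 5] / [3, 7] / [4] / [6] / [8];  common shape = (3, 2, 1, 1, 1)

Row-insert the values π_1, π_2, … into P one at a time, bumping the leftmost entry strictly greater than the inserted value down to the next row. The recording tableau Q records, in position (i, j), the step at which that cell was added to P.
  Insert 1 (step 1): P = [1];  Q = [1]
  Insert 6 (step 2): P = [1, 6];  Q = [1, 2]
  Insert 5 (step 3): P = [1, 5] / [6];  Q = [1, 2] / [3]
  Insert 4 (step 4): P = [1, 4] / [5] / [6];  Q = [1, 2] / [3] / [4]
  Insert 8 (step 5): P = [1, 4, 8] / [5] / [6];  Q = [1, 2, 5] / [3] / [4]
  Insert 3 (step 6): P = [1, 3, 8] / [4] / [5] / [6];  Q = [1, 2, 5] / [3] / [4] / [6]
  Insert 7 (step 7): P = [1, 3, 7] / [4, 8] / [5] / [6];  Q = [1, 2, 5] / [3, 7] / [4] / [6]
  Insert 2 (step 8): P = [1, 2, 7] / [3, 8] / [4] / [5] / [6];  Q = [1, 2, 5] / [3, 7] / [4] / [6] / [8]
Final shape: (3, 2, 1, 1, 1).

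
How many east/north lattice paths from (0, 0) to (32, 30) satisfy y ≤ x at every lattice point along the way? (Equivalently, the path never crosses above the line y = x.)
Number of paths = 40989428837821289

By the reflection principle (André's argument), the number of monotone paths to (32, 30) with n ≤ m that never go above y = x is C(62, 32) − C(62, 33) = 450883717216034179 − 409894288378212890 = 40989428837821289.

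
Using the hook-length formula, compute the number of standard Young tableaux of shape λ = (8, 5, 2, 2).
# SYT of shape (8, 5, 2, 2) = 848640

Hook-length formula: f^λ = n! / Π hook(c), product over all cells c of the Young diagram. For λ = (8, 5, 2, 2), n = 17 boxes. Hook lengths by row (left-to-right, top-to-bottom): [11, 10, 7, 6, 5, 3, 2, 1]; [7, 6, 3, 2, 1]; [3, 2]; [2, 1]. Product of hooks = 419126400. So f^λ = 17! / 419126400 = 355687428096000 / 419126400 = 848640.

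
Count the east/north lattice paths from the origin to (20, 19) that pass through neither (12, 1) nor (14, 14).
Number of paths = 50369716265

Inclusion–exclusion. Total paths: C(39, 20) = 68923264410. Through P₁: C(13, 12)·C(26, 8) = 20309575. Through P₂: C(28, 14)·C(11, 6) = 18533869200. Since P₁ is strictly southwest of P₂, a monotone path through both must visit P₁ then P₂; paths through both = C(13, 12)·C(15, 2)·C(11, 6) = 630630. Avoid both = 68923264410 − 20309575 − 18533869200 + 630630 = 50369716265.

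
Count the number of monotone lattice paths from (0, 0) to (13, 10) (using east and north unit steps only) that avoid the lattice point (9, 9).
Number of paths = 900966

Total paths from (0, 0) to (13, 10): C(23, 13) = 1144066. Paths through (9, 9): (paths (0, 0) → (9, 9)) × (paths (9, 9) → (13, 10)) = C(18, 9) · C(5, 4) = 48620 · 5 = 243100. Avoidance count = 1144066 − 243100 = 900966.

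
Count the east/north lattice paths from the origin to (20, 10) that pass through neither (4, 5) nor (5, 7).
Number of paths = 27143217

Inclusion–exclusion. Total paths: C(30, 20) = 30045015. Through P₁: C(9, 4)·C(21, 16) = 2563974. Through P₂: C(12, 5)·C(18, 15) = 646272. Since P₁ is strictly southwest of P₂, a monotone path through both must visit P₁ then P₂; paths through both = C(9, 4)·C(3, 1)·C(18, 15) = 308448. Avoid both = 30045015 − 2563974 − 646272 + 308448 = 27143217.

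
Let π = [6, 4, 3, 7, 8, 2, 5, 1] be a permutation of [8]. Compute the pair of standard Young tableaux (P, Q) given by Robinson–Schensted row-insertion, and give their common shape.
P = [1, 5, 8] / [2, 7] / [3] / [4] / [6];  Q = [1, 4, 5] / [2, 7] / [3] / [6] / [8];  common shape = (3, 2, 1, 1, 1)

Row-insert the values π_1, π_2, … into P one at a time, bumping the leftmost entry strictly greater than the inserted value down to the next row. The recording tableau Q records, in position (i, j), the step at which that cell was added to P.
  Insert 6 (step 1): P = [6];  Q = [1]
  Insert 4 (step 2): P = [4] / [6];  Q = [1] / [2]
  Insert 3 (step 3): P = [3] / [4] / [6];  Q = [1] / [2] / [3]
  Insert 7 (step 4): P = [3, 7] / [4] / [6];  Q = [1, 4] / [2] / [3]
  Insert 8 (step 5): P = [3, 7, 8] / [4] / [6];  Q = [1, 4, 5] / [2] / [3]
  Insert 2 (step 6): P = [2, 7, 8] / [3] / [4] / [6];  Q = [1, 4, 5] / [2] / [3] / [6]
  Insert 5 (step 7): P = [2, 5, 8] / [3, 7] / [4] / [6];  Q = [1, 4, 5] / [2, 7] / [3] / [6]
  Insert 1 (step 8): P = [1, 5, 8] / [2, 7] / [3] / [4] / [6];  Q = [1, 4, 5] / [2, 7] / [3] / [6] / [8]
Final shape: (3, 2, 1, 1, 1).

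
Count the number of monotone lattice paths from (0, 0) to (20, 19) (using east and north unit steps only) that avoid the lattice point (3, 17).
Number of paths = 68923069470

Total paths from (0, 0) to (20, 19): C(39, 20) = 68923264410. Paths through (3, 17): (paths (0, 0) → (3, 17)) × (paths (3, 17) → (20, 19)) = C(20, 3) · C(19, 17) = 1140 · 171 = 194940. Avoidance count = 68923264410 − 194940 = 68923069470.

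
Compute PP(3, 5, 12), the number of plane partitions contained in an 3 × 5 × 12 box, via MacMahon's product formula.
PP(3, 5, 12) = 4892876352

Evaluate the triple product over i = 1..3, j = 1..5, k = 1..12. The factors are (2/1) · (3/2) · (4/3) · (5/4) · (6/5) · (7/6) · (8/7) · (9/8) · … (180 factors total). The numerators and denominators telescope so the product is an integer; carrying out the multiplication exactly gives PP(3, 5, 12) = 4892876352.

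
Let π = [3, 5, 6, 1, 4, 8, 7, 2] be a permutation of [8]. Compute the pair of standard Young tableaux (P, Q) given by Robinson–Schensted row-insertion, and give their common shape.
P = [1, 2, 6, 7] / [3, 4, 8] / [5];  Q = [1, 2, 3, 6] / [4, 5, 7] / [8];  common shape = (4, 3, 1)

Row-insert the values π_1, π_2, … into P one at a time, bumping the leftmost entry strictly greater than the inserted value down to the next row. The recording tableau Q records, in position (i, j), the step at which that cell was added to P.
  Insert 3 (step 1): P = [3];  Q = [1]
  Insert 5 (step 2): P = [3, 5];  Q = [1, 2]
  Insert 6 (step 3): P = [3, 5, 6];  Q = [1, 2, 3]
  Insert 1 (step 4): P = [1, 5, 6] / [3];  Q = [1, 2, 3] / [4]
  Insert 4 (step 5): P = [1, 4, 6] / [3, 5];  Q = [1, 2, 3] / [4, 5]
  Insert 8 (step 6): P = [1, 4, 6, 8] / [3, 5];  Q = [1, 2, 3, 6] / [4, 5]
  Insert 7 (step 7): P = [1, 4, 6, 7] / [3, 5, 8];  Q = [1, 2, 3, 6] / [4, 5, 7]
  Insert 2 (step 8): P = [1, 2, 6, 7] / [3, 4, 8] / [5];  Q = [1, 2, 3, 6] / [4, 5, 7] / [8]
Final shape: (4, 3, 1).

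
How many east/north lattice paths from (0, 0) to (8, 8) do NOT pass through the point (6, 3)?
Number of paths = 11106

Total paths from (0, 0) to (8, 8): C(16, 8) = 12870. Paths through (6, 3): (paths (0, 0) → (6, 3)) × (paths (6, 3) → (8, 8)) = C(9, 6) · C(7, 2) = 84 · 21 = 1764. Avoidance count = 12870 − 1764 = 11106.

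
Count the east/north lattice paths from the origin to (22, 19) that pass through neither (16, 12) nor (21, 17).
Number of paths = 129114355260

Inclusion–exclusion. Total paths: C(41, 22) = 244662670200. Through P₁: C(28, 16)·C(13, 6) = 52203731580. Through P₂: C(38, 21)·C(3, 1) = 86343430140. Since P₁ is strictly southwest of P₂, a monotone path through both must visit P₁ then P₂; paths through both = C(28, 16)·C(10, 5)·C(3, 1) = 22998846780. Avoid both = 244662670200 − 52203731580 − 86343430140 + 22998846780 = 129114355260.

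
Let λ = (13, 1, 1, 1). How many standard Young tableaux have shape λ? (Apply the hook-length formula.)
# SYT of shape (13, 1, 1, 1) = 455

Hook-length formula: f^λ = n! / Π hook(c), product over all cells c of the Young diagram. For λ = (13, 1, 1, 1), n = 16 boxes. Hook lengths by row (left-to-right, top-to-bottom): [16, 12, 11, 10, 9, 8, 7, 6, 5, 4, 3, 2, 1]; [3]; [2]; [1]. Product of hooks = 45984153600. So f^λ = 16! / 45984153600 = 20922789888000 / 45984153600 = 455.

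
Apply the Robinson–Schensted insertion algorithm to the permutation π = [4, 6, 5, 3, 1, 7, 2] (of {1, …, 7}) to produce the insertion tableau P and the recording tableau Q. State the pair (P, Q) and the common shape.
P = [1, 2, 7] / [3, 5] / [4] / [6];  Q = [1, 2, 6] / [3, 7] / [4] / [5];  common shape = (3, 2, 1, 1)

Row-insert the values π_1, π_2, … into P one at a time, bumping the leftmost entry strictly greater than the inserted value down to the next row. The recording tableau Q records, in position (i, j), the step at which that cell was added to P.
  Insert 4 (step 1): P = [4];  Q = [1]
  Insert 6 (step 2): P = [4, 6];  Q = [1, 2]
  Insert 5 (step 3): P = [4, 5] / [6];  Q = [1, 2] / [3]
  Insert 3 (step 4): P = [3, 5] / [4] / [6];  Q = [1, 2] / [3] / [4]
  Insert 1 (step 5): P = [1, 5] / [3] / [4] / [6];  Q = [1, 2] / [3] / [4] / [5]
  Insert 7 (step 6): P = [1, 5, 7] / [3] / [4] / [6];  Q = [1, 2, 6] / [3] / [4] / [5]
  Insert 2 (step 7): P = [1, 2, 7] / [3, 5] / [4] / [6];  Q = [1, 2, 6] / [3, 7] / [4] / [5]
Final shape: (3, 2, 1, 1).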